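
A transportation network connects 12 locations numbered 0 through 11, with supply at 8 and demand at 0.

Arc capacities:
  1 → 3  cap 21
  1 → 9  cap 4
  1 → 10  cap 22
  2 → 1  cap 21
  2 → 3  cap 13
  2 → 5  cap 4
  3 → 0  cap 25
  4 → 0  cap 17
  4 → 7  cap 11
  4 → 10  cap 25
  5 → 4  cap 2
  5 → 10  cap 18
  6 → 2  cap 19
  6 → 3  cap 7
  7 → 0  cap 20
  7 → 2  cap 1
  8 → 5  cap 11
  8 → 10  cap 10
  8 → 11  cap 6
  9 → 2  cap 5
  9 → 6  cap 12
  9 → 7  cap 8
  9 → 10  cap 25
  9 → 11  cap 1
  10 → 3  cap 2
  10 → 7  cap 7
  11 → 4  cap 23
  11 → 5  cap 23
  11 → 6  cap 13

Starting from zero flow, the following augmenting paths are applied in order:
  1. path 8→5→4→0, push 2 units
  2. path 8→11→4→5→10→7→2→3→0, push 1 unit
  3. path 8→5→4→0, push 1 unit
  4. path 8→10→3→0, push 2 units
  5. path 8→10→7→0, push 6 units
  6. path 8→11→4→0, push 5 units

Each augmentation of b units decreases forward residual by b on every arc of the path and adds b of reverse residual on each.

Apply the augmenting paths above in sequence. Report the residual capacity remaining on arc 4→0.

after path 1 (8→5→4→0, push 2): res(4,0)=15
after path 2 (8→11→4→5→10→7→2→3→0, push 1): res(4,0)=15
after path 3 (8→5→4→0, push 1): res(4,0)=14
after path 4 (8→10→3→0, push 2): res(4,0)=14
after path 5 (8→10→7→0, push 6): res(4,0)=14
after path 6 (8→11→4→0, push 5): res(4,0)=9

Residual capacity of (4,0): 9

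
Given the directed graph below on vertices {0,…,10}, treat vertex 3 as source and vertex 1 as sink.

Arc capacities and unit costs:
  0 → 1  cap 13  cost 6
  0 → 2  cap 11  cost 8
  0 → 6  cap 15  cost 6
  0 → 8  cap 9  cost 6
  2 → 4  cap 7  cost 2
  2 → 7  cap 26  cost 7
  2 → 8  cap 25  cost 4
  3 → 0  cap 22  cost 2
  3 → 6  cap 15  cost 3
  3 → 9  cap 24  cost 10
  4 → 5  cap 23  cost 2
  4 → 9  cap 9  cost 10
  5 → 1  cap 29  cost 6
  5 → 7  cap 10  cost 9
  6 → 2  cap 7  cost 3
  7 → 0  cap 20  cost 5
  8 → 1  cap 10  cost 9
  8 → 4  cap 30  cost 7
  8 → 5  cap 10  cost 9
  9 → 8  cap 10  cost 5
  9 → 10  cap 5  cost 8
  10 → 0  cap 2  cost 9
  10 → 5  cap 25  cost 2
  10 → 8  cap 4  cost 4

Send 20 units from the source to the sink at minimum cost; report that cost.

shortest-cost path #1: 3→0→1 push 13 @ unit cost 8 (adds 104)
shortest-cost path #2: 3→6→2→4→5→1 push 7 @ unit cost 16 (adds 112)
total cost = 216

Minimum cost for 20 units: 216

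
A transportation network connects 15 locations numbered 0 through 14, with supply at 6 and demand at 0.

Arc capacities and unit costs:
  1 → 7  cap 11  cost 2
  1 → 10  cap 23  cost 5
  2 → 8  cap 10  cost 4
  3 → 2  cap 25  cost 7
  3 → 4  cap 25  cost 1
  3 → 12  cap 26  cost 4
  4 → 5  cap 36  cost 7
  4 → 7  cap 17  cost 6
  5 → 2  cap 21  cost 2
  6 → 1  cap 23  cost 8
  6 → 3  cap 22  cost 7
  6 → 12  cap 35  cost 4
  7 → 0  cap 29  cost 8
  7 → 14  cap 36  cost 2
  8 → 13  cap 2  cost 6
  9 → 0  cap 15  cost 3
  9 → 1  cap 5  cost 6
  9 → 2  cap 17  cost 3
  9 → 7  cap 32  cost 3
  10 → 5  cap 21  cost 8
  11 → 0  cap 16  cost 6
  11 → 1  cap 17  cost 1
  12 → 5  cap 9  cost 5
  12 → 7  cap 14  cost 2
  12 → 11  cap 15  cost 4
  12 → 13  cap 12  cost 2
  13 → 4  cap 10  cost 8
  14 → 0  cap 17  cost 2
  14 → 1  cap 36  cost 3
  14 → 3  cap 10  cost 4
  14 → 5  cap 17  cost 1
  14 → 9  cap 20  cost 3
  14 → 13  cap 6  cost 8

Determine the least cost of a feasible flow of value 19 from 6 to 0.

Minimum cost for 19 units: 210

shortest-cost path #1: 6→12→7→14→0 push 14 @ unit cost 10 (adds 140)
shortest-cost path #2: 6→12→11→0 push 5 @ unit cost 14 (adds 70)
total cost = 210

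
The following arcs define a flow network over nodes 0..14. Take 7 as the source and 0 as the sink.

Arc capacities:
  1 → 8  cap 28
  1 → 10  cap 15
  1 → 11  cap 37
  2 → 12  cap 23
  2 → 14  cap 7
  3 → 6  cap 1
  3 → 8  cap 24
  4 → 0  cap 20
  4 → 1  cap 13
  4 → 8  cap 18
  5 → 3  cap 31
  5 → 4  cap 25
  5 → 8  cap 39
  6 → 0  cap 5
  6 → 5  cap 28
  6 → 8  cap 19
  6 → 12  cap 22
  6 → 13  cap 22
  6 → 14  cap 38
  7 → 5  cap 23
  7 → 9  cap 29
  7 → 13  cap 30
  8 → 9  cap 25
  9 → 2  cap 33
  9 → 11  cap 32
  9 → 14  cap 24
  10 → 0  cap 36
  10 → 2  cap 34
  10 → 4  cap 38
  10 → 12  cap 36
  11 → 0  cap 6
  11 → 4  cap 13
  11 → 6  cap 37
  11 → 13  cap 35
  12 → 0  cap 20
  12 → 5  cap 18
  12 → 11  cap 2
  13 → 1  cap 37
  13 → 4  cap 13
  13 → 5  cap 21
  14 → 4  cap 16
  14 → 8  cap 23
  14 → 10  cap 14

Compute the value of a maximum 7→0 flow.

Maximum flow value: 80

augment #1: 7→5→4→0 bottleneck 20, total now 20
augment #2: 7→9→11→0 bottleneck 6, total now 26
augment #3: 7→5→3→6→0 bottleneck 1, total now 27
augment #4: 7→9→2→12→0 bottleneck 20, total now 47
augment #5: 7→9→11→6→0 bottleneck 3, total now 50
augment #6: 7→13→1→10→0 bottleneck 15, total now 65
augment #7: 7→13→1→11→6→0 bottleneck 1, total now 66
augment #8: 7→5→8→9→14→10→0 bottleneck 2, total now 68
augment #9: 7→13→1→8→9→14→10→0 bottleneck 12, total now 80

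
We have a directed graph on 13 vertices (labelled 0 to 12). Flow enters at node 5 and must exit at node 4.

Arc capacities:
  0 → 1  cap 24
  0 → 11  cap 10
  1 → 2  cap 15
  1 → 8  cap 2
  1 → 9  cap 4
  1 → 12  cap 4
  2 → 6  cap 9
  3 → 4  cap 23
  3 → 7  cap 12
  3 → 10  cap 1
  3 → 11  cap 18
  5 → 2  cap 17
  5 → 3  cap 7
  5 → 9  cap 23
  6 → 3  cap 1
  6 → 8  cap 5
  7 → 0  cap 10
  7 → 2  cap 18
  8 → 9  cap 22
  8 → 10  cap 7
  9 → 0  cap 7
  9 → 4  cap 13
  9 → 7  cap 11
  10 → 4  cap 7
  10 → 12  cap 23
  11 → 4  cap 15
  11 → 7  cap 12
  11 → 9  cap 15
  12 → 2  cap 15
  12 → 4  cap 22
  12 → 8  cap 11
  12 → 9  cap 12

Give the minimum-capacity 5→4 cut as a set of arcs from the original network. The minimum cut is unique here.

Min-cut arcs: {(5,3), (5,9), (6,3), (6,8)} (total capacity 36)

augment #1: 5→3→4 push 7
augment #2: 5→9→4 push 13
augment #3: 5→2→6→3→4 push 1
augment #4: 5→9→0→11→4 push 7
augment #5: 5→2→6→8→10→4 push 5
augment #6: 5→9→7→0→11→4 push 3
max flow = 36; residual-reachable set from 5 gives S-side
cut edges (S→T): {(5,3), (5,9), (6,3), (6,8)} total cap 36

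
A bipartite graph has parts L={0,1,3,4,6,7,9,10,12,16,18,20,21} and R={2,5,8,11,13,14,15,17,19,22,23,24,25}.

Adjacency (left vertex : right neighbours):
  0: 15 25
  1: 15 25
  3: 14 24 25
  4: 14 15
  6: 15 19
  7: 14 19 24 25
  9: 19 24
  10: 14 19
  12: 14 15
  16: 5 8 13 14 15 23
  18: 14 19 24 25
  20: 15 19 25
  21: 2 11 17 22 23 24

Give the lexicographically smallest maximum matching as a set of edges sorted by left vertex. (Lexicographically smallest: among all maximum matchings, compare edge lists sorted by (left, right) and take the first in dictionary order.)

Lex-smallest maximum matching: {(0,15), (1,25), (3,14), (6,19), (7,24), (16,5), (21,2)}

|M| = 7 (so the lex-smallest maximum matching has 7 edges)
process left vertices in ascending order; for each, take the smallest-labelled available neighbour that still permits 7 edges overall, or leave it unmatched if none does
lex-smallest matching: {0-15, 1-25, 3-14, 6-19, 7-24, 16-5, 21-2}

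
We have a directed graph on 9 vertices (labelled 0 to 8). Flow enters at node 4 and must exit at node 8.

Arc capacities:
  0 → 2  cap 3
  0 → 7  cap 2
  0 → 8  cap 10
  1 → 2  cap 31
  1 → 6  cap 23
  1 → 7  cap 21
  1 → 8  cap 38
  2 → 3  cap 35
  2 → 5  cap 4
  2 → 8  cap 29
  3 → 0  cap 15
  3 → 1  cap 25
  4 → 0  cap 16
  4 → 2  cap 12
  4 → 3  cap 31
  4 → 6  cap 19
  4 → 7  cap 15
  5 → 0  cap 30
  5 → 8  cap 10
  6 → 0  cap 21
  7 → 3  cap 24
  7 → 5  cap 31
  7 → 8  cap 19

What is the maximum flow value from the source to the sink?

augment #1: 4→0→8 bottleneck 10, total now 10
augment #2: 4→2→8 bottleneck 12, total now 22
augment #3: 4→7→8 bottleneck 15, total now 37
augment #4: 4→0→2→8 bottleneck 3, total now 40
augment #5: 4→0→7→8 bottleneck 2, total now 42
augment #6: 4→3→1→8 bottleneck 25, total now 67

Maximum flow value: 67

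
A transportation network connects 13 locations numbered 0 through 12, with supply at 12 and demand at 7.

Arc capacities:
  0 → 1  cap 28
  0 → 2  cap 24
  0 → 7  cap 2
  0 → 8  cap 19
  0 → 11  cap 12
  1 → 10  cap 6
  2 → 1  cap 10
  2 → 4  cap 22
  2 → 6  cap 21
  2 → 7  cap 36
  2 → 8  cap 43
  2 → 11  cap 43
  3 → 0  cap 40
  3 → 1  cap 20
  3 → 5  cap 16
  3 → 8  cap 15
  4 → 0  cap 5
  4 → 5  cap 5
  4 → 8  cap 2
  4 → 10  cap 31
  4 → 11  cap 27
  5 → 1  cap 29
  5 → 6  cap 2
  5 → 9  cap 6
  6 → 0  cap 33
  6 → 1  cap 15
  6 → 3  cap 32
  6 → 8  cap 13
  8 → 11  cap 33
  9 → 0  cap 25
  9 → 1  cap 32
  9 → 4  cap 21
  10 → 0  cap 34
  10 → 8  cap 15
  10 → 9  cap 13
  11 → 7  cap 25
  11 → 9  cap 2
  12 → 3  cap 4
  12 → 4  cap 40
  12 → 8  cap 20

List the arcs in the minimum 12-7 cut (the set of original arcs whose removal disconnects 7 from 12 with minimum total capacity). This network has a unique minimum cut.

augment #1: 12→3→0→7 push 2
augment #2: 12→4→11→7 push 25
augment #3: 12→3→0→2→7 push 2
augment #4: 12→4→0→2→7 push 5
augment #5: 12→4→10→0→2→7 push 10
augment #6: 12→8→11→9→0→2→7 push 2
augment #7: 12→8→11→4→10→0→2→7 push 5
max flow = 51; residual-reachable set from 12 gives S-side
cut edges (S→T): {(0,2), (0,7), (11,7)} total cap 51

Min-cut arcs: {(0,2), (0,7), (11,7)} (total capacity 51)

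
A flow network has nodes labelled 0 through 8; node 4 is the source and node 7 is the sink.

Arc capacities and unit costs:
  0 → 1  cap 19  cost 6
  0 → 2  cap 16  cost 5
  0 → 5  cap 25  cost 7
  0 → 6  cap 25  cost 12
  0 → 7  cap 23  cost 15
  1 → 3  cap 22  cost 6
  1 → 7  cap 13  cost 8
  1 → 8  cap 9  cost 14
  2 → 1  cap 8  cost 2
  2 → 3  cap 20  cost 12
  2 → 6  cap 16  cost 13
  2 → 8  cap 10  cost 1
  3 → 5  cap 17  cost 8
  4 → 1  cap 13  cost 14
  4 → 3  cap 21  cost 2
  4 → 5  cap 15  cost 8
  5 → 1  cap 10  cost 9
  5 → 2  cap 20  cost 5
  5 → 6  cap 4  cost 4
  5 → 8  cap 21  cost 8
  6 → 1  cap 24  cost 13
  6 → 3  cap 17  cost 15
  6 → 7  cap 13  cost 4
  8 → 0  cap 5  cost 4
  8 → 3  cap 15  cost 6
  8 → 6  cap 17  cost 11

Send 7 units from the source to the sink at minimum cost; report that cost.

shortest-cost path #1: 4→5→6→7 push 4 @ unit cost 16 (adds 64)
shortest-cost path #2: 4→1→7 push 3 @ unit cost 22 (adds 66)
total cost = 130

Minimum cost for 7 units: 130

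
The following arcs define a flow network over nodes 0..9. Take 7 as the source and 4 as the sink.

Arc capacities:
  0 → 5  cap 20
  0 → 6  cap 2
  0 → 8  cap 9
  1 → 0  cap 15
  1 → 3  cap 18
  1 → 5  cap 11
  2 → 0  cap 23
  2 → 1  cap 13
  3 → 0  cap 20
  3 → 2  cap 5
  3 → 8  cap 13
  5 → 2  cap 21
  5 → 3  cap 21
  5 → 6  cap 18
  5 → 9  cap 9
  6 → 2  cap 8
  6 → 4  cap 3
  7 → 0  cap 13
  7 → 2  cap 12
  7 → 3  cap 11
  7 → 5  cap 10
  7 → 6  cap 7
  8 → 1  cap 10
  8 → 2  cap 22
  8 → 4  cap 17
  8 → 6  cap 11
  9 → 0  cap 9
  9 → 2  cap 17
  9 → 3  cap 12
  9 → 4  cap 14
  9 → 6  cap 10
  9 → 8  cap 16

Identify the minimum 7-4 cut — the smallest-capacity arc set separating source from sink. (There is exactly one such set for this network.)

augment #1: 7→6→4 push 3
augment #2: 7→0→8→4 push 9
augment #3: 7→3→8→4 push 8
augment #4: 7→5→9→4 push 9
max flow = 29; residual-reachable set from 7 gives S-side
cut edges (S→T): {(5,9), (6,4), (8,4)} total cap 29

Min-cut arcs: {(5,9), (6,4), (8,4)} (total capacity 29)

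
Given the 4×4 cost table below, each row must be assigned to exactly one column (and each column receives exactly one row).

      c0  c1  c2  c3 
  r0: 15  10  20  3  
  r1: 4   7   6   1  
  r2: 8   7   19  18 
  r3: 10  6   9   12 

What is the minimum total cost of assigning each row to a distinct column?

Minimum assignment cost: 23

one of 2 optimal assignments: row0→col3 (cost 3), row1→col0 (cost 4), row2→col1 (cost 7), row3→col2 (cost 9)
total = 3 + 4 + 7 + 9 = 23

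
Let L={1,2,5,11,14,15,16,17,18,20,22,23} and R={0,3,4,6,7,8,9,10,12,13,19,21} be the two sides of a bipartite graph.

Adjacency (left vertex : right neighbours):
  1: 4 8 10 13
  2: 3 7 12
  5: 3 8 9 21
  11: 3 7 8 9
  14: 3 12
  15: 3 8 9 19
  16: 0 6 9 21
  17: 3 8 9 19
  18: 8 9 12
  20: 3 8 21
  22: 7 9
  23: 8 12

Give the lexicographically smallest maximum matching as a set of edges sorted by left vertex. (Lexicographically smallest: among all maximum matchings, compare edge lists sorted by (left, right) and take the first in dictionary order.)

|M| = 9 (so the lex-smallest maximum matching has 9 edges)
process left vertices in ascending order; for each, take the smallest-labelled available neighbour that still permits 9 edges overall, or leave it unmatched if none does
lex-smallest matching: {1-4, 2-3, 5-8, 11-7, 14-12, 15-9, 16-0, 17-19, 20-21}

Lex-smallest maximum matching: {(1,4), (2,3), (5,8), (11,7), (14,12), (15,9), (16,0), (17,19), (20,21)}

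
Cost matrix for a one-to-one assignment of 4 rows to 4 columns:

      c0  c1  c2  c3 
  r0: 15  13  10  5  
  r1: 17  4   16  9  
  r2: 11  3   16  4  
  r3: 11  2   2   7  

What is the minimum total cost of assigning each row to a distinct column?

optimal assignment: row0→col3 (cost 5), row1→col1 (cost 4), row2→col0 (cost 11), row3→col2 (cost 2)
total = 5 + 4 + 11 + 2 = 22

Minimum assignment cost: 22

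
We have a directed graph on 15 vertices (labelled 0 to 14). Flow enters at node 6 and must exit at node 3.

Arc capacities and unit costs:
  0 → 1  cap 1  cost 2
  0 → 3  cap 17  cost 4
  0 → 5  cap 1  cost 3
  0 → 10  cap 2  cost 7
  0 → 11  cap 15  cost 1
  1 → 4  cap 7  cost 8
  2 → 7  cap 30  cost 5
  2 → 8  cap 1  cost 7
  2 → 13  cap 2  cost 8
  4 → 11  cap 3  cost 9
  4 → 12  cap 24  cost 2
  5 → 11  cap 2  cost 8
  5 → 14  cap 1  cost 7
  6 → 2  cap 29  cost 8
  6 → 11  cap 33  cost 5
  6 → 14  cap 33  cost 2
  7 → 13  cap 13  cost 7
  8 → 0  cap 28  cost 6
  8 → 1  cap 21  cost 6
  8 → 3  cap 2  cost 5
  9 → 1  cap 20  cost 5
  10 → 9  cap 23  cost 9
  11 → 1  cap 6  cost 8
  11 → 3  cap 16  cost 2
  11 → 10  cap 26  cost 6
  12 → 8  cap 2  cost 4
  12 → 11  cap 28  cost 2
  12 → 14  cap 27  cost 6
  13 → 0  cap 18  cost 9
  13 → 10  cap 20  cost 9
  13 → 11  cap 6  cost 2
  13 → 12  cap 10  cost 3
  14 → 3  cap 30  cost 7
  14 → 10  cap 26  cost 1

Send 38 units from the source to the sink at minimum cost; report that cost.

Minimum cost for 38 units: 310

shortest-cost path #1: 6→11→3 push 16 @ unit cost 7 (adds 112)
shortest-cost path #2: 6→14→3 push 22 @ unit cost 9 (adds 198)
total cost = 310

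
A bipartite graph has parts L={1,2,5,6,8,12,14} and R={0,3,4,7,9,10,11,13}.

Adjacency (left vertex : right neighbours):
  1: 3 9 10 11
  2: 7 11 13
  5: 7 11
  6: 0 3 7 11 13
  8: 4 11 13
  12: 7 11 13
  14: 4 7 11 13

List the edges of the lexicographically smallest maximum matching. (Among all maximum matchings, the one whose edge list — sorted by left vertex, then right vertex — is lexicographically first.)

|M| = 6 (so the lex-smallest maximum matching has 6 edges)
process left vertices in ascending order; for each, take the smallest-labelled available neighbour that still permits 6 edges overall, or leave it unmatched if none does
lex-smallest matching: {1-3, 2-7, 5-11, 6-0, 8-4, 12-13}

Lex-smallest maximum matching: {(1,3), (2,7), (5,11), (6,0), (8,4), (12,13)}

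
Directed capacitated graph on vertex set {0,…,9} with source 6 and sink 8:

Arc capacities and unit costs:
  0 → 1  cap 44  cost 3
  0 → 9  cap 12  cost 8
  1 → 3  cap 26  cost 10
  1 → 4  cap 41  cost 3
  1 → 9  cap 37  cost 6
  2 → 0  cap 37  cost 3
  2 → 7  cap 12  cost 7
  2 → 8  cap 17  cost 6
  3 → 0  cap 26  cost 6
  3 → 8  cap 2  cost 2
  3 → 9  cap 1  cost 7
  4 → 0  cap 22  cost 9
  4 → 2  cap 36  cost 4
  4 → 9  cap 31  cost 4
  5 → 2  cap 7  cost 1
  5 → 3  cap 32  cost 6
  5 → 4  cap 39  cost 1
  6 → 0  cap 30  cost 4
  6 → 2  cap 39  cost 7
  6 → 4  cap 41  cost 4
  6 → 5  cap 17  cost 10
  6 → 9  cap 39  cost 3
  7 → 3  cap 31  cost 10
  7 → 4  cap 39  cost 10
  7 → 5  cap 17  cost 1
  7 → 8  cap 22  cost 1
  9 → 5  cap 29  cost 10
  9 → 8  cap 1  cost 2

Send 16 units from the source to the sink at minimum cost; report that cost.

Minimum cost for 16 units: 200

shortest-cost path #1: 6→9→8 push 1 @ unit cost 5 (adds 5)
shortest-cost path #2: 6→2→8 push 15 @ unit cost 13 (adds 195)
total cost = 200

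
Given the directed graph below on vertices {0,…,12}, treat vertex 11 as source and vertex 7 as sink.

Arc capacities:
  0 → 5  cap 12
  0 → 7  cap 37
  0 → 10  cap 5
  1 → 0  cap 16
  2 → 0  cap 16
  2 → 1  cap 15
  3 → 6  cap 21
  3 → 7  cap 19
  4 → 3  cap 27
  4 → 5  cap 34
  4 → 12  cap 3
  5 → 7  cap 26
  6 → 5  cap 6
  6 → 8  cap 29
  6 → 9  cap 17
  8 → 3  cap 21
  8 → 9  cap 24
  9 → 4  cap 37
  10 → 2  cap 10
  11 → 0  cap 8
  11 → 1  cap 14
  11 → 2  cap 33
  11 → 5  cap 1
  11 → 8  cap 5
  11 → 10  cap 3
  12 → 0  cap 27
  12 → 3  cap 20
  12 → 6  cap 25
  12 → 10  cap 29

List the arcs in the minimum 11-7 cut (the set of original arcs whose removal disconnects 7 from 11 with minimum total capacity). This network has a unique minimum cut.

Min-cut arcs: {(1,0), (2,0), (11,0), (11,5), (11,8)} (total capacity 46)

augment #1: 11→0→7 push 8
augment #2: 11→5→7 push 1
augment #3: 11→1→0→7 push 14
augment #4: 11→2→0→7 push 15
augment #5: 11→8→3→7 push 5
augment #6: 11→2→0→5→7 push 1
augment #7: 11→2→1→0→5→7 push 2
max flow = 46; residual-reachable set from 11 gives S-side
cut edges (S→T): {(1,0), (2,0), (11,0), (11,5), (11,8)} total cap 46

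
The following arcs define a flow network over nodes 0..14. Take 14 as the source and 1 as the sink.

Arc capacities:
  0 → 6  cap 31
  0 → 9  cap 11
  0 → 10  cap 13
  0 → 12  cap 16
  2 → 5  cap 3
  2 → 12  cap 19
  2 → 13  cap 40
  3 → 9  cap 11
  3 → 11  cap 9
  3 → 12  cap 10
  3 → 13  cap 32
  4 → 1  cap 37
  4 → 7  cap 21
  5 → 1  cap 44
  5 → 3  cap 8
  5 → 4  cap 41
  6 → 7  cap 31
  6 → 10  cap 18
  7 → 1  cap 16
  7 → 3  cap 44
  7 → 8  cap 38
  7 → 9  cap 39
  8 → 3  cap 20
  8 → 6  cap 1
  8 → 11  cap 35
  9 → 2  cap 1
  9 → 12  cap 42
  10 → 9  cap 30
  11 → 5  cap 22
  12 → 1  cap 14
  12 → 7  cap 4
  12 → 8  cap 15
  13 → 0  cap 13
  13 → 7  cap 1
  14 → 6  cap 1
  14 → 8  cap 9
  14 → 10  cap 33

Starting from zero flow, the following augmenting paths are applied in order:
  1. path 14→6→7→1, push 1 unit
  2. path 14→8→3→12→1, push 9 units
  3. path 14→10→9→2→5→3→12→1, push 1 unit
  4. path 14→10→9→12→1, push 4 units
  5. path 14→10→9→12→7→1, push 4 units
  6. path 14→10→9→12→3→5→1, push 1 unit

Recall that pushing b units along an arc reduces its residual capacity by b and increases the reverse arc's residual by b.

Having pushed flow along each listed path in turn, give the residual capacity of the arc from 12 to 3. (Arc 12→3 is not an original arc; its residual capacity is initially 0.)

after path 1 (14→6→7→1, push 1): res(12,3)=0
after path 2 (14→8→3→12→1, push 9): res(12,3)=9
after path 3 (14→10→9→2→5→3→12→1, push 1): res(12,3)=10
after path 4 (14→10→9→12→1, push 4): res(12,3)=10
after path 5 (14→10→9→12→7→1, push 4): res(12,3)=10
after path 6 (14→10→9→12→3→5→1, push 1): res(12,3)=9

Residual capacity of (12,3): 9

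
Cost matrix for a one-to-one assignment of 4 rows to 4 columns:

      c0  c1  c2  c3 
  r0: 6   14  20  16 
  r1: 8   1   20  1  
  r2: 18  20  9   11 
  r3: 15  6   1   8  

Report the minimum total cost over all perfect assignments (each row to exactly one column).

Minimum assignment cost: 19

optimal assignment: row0→col0 (cost 6), row1→col1 (cost 1), row2→col3 (cost 11), row3→col2 (cost 1)
total = 6 + 1 + 11 + 1 = 19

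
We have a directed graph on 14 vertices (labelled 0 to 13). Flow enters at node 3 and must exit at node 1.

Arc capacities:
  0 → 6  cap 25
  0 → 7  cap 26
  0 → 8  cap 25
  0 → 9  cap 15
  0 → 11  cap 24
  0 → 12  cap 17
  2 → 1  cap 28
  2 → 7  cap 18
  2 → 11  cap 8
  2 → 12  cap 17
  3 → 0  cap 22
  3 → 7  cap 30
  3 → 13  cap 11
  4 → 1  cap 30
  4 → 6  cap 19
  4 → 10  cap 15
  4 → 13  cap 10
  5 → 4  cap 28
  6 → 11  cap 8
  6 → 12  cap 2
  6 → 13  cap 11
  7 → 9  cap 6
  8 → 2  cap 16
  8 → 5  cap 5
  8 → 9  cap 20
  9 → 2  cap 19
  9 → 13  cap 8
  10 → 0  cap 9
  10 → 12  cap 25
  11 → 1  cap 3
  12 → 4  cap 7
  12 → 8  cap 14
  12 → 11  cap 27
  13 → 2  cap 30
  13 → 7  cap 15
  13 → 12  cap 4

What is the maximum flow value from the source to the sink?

Maximum flow value: 39

augment #1: 3→0→11→1 bottleneck 3, total now 3
augment #2: 3→13→2→1 bottleneck 11, total now 14
augment #3: 3→0→8→2→1 bottleneck 16, total now 30
augment #4: 3→0→9→2→1 bottleneck 1, total now 31
augment #5: 3→0→12→4→1 bottleneck 2, total now 33
augment #6: 3→7→9→0→12→4→1 bottleneck 1, total now 34
augment #7: 3→7→9→2→12→4→1 bottleneck 4, total now 38
augment #8: 3→7→9→2→8→5→4→1 bottleneck 1, total now 39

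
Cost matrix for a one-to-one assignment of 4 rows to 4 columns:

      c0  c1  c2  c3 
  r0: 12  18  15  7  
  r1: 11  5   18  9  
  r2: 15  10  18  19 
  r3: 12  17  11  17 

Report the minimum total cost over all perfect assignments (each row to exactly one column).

optimal assignment: row0→col3 (cost 7), row1→col1 (cost 5), row2→col0 (cost 15), row3→col2 (cost 11)
total = 7 + 5 + 15 + 11 = 38

Minimum assignment cost: 38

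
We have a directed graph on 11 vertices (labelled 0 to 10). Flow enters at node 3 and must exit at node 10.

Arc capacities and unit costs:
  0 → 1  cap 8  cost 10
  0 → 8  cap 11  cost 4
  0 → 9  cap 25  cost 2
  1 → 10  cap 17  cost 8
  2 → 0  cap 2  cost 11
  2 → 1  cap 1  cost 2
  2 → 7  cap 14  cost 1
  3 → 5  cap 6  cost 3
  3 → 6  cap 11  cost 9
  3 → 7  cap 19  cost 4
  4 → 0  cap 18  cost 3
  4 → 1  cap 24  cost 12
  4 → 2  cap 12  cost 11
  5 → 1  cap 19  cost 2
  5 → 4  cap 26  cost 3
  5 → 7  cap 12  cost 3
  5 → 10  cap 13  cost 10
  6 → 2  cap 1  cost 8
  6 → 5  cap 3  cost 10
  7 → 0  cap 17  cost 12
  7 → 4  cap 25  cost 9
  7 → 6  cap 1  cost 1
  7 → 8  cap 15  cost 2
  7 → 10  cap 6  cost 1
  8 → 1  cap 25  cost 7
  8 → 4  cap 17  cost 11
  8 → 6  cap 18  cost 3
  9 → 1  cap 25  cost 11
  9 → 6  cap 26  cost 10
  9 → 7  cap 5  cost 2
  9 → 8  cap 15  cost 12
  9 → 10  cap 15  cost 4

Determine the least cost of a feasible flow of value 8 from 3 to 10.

Minimum cost for 8 units: 56

shortest-cost path #1: 3→7→10 push 6 @ unit cost 5 (adds 30)
shortest-cost path #2: 3→5→10 push 2 @ unit cost 13 (adds 26)
total cost = 56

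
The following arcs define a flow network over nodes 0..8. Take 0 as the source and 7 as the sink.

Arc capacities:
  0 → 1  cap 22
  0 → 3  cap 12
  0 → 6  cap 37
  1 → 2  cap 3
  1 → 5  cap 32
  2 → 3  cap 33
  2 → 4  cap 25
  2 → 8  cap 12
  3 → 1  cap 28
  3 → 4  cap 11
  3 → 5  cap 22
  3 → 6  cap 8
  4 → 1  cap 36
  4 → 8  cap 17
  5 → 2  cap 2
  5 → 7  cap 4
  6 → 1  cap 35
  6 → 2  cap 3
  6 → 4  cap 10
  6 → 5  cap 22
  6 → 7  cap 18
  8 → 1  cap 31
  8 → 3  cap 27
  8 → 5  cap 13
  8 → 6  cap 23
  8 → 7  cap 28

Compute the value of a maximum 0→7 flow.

augment #1: 0→6→7 bottleneck 18, total now 18
augment #2: 0→1→5→7 bottleneck 4, total now 22
augment #3: 0→1→2→8→7 bottleneck 3, total now 25
augment #4: 0→3→4→8→7 bottleneck 11, total now 36
augment #5: 0→6→2→8→7 bottleneck 3, total now 39
augment #6: 0→6→4→8→7 bottleneck 6, total now 45
augment #7: 0→1→5→2→8→7 bottleneck 2, total now 47

Maximum flow value: 47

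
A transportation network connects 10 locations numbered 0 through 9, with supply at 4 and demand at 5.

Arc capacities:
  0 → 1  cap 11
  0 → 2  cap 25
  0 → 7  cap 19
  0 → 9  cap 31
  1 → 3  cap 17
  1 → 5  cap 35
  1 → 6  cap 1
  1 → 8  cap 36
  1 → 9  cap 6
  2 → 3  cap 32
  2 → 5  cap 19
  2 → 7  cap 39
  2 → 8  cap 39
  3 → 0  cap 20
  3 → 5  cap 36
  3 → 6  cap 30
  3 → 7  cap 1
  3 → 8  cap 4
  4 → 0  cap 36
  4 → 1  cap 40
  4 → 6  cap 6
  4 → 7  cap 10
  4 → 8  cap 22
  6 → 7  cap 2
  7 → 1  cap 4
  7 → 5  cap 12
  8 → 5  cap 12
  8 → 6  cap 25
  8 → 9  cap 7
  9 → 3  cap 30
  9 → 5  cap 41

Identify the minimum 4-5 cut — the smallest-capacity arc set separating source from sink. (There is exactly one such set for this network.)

augment #1: 4→1→5 push 35
augment #2: 4→7→5 push 10
augment #3: 4→8→5 push 12
augment #4: 4→0→2→5 push 19
augment #5: 4→0→7→5 push 2
augment #6: 4→0→9→5 push 15
augment #7: 4→1→3→5 push 5
augment #8: 4→8→9→5 push 7
augment #9: 4→6→7→0→9→5 push 2
max flow = 107; residual-reachable set from 4 gives S-side
cut edges (S→T): {(4,0), (4,1), (4,7), (6,7), (8,5), (8,9)} total cap 107

Min-cut arcs: {(4,0), (4,1), (4,7), (6,7), (8,5), (8,9)} (total capacity 107)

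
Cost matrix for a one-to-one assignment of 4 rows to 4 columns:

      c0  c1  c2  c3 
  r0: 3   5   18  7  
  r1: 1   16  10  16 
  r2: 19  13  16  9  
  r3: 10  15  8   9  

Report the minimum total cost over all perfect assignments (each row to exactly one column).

Minimum assignment cost: 23

optimal assignment: row0→col1 (cost 5), row1→col0 (cost 1), row2→col3 (cost 9), row3→col2 (cost 8)
total = 5 + 1 + 9 + 8 = 23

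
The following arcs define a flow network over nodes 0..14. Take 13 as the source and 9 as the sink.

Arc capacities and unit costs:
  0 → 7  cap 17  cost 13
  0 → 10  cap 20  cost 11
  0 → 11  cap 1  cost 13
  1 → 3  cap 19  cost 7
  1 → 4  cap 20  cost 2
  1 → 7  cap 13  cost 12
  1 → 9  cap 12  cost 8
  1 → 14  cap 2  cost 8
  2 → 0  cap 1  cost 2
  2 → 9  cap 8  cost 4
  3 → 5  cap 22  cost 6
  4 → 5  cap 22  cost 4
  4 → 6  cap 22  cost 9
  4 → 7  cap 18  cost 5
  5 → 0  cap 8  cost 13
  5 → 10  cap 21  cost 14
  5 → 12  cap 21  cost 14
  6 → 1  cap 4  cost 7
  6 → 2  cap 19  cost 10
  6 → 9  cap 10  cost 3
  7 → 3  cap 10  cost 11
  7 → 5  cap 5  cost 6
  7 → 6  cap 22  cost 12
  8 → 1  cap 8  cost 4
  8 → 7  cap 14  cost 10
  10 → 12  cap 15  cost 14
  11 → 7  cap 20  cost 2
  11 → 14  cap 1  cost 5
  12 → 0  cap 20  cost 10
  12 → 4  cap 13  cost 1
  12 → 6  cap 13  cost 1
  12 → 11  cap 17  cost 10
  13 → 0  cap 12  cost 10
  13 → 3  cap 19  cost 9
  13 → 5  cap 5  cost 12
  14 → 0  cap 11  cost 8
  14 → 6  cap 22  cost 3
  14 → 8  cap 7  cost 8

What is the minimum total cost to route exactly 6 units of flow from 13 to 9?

shortest-cost path #1: 13→5→12→6→9 push 5 @ unit cost 30 (adds 150)
shortest-cost path #2: 13→3→5→12→6→9 push 1 @ unit cost 33 (adds 33)
total cost = 183

Minimum cost for 6 units: 183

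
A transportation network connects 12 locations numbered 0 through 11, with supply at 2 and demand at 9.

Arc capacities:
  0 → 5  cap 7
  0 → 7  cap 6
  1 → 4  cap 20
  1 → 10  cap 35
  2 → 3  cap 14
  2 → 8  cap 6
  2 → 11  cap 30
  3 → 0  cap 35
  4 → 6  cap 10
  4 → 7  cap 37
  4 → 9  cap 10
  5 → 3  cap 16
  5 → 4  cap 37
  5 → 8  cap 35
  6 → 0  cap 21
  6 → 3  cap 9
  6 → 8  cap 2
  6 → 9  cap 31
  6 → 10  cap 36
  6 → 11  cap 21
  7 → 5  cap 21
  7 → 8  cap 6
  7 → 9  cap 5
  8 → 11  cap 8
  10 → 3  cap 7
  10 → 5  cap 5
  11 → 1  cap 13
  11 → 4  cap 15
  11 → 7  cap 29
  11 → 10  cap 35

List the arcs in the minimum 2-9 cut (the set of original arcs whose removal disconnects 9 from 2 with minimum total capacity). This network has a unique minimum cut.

augment #1: 2→11→4→9 push 10
augment #2: 2→11→7→9 push 5
augment #3: 2→11→4→6→9 push 5
augment #4: 2→11→1→4→6→9 push 5
max flow = 25; residual-reachable set from 2 gives S-side
cut edges (S→T): {(4,6), (4,9), (7,9)} total cap 25

Min-cut arcs: {(4,6), (4,9), (7,9)} (total capacity 25)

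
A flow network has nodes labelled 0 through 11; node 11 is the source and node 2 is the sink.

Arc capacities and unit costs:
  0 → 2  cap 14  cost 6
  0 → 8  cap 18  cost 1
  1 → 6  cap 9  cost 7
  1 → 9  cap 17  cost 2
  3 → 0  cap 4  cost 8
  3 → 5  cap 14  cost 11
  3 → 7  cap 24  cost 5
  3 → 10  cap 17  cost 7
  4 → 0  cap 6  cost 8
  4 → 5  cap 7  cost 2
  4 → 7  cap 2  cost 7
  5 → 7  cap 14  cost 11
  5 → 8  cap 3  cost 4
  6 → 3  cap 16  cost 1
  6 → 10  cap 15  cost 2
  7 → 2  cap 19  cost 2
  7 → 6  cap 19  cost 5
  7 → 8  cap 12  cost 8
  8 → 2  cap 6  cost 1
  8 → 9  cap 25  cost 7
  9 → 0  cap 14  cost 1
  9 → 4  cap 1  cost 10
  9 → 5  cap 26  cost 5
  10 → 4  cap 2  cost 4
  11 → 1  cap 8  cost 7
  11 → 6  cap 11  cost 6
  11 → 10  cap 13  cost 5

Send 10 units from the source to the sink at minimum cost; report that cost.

Minimum cost for 10 units: 128

shortest-cost path #1: 11→1→9→0→8→2 push 6 @ unit cost 12 (adds 72)
shortest-cost path #2: 11→6→3→7→2 push 4 @ unit cost 14 (adds 56)
total cost = 128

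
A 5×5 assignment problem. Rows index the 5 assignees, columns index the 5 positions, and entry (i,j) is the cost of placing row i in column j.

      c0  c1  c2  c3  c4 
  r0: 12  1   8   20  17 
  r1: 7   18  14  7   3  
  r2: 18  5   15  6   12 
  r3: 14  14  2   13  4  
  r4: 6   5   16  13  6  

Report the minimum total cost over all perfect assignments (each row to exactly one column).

optimal assignment: row0→col1 (cost 1), row1→col4 (cost 3), row2→col3 (cost 6), row3→col2 (cost 2), row4→col0 (cost 6)
total = 1 + 3 + 6 + 2 + 6 = 18

Minimum assignment cost: 18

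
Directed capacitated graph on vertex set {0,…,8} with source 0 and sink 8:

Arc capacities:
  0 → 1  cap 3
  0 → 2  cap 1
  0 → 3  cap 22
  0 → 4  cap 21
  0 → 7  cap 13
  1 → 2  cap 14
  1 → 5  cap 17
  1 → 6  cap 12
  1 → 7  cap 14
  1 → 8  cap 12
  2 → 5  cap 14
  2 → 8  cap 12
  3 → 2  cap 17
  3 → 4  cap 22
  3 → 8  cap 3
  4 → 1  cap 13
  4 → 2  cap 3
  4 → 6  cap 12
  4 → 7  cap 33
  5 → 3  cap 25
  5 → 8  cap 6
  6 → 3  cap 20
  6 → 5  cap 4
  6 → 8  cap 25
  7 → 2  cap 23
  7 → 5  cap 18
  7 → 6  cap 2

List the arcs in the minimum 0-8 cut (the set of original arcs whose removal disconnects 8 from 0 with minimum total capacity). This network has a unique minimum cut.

Min-cut arcs: {(0,1), (2,8), (3,8), (4,1), (4,6), (5,8), (7,6)} (total capacity 51)

augment #1: 0→1→8 push 3
augment #2: 0→2→8 push 1
augment #3: 0→3→8 push 3
augment #4: 0→3→2→8 push 11
augment #5: 0→4→1→8 push 9
augment #6: 0→4→6→8 push 12
augment #7: 0→7→5→8 push 6
augment #8: 0→7→6→8 push 2
augment #9: 0→3→4→1→6→8 push 4
max flow = 51; residual-reachable set from 0 gives S-side
cut edges (S→T): {(0,1), (2,8), (3,8), (4,1), (4,6), (5,8), (7,6)} total cap 51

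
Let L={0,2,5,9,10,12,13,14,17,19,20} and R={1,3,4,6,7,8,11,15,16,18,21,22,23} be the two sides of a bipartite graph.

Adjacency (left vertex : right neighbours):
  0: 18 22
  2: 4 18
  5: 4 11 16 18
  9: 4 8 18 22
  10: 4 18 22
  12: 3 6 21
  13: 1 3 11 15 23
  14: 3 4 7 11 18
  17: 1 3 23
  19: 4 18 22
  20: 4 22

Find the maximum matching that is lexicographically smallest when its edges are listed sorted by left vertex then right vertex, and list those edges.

Lex-smallest maximum matching: {(0,18), (2,4), (5,11), (9,8), (10,22), (12,3), (13,1), (14,7), (17,23)}

|M| = 9 (so the lex-smallest maximum matching has 9 edges)
process left vertices in ascending order; for each, take the smallest-labelled available neighbour that still permits 9 edges overall, or leave it unmatched if none does
lex-smallest matching: {0-18, 2-4, 5-11, 9-8, 10-22, 12-3, 13-1, 14-7, 17-23}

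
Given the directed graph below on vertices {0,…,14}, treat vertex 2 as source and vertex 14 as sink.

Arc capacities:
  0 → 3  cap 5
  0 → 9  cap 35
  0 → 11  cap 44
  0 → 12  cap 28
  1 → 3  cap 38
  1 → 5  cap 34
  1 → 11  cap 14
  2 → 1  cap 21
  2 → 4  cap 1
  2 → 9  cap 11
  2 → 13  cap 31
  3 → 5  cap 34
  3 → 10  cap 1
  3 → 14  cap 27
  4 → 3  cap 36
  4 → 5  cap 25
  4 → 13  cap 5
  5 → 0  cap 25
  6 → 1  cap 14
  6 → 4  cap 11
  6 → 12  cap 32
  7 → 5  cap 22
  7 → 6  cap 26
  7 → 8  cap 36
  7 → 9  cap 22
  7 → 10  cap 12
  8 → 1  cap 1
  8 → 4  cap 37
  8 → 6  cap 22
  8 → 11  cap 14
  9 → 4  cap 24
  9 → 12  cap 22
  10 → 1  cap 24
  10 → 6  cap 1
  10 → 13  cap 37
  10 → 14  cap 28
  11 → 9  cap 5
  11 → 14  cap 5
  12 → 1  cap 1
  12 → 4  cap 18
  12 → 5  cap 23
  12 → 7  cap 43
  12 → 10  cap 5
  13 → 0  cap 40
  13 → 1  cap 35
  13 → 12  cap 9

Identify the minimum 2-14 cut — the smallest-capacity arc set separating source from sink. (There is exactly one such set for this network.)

Min-cut arcs: {(3,10), (3,14), (7,10), (11,14), (12,10)} (total capacity 50)

augment #1: 2→1→3→14 push 21
augment #2: 2→4→3→14 push 1
augment #3: 2→9→4→3→14 push 5
augment #4: 2→9→12→10→14 push 5
augment #5: 2→13→0→11→14 push 5
augment #6: 2→9→4→3→10→14 push 1
augment #7: 2→13→12→7→10→14 push 9
augment #8: 2→13→0→12→7→10→14 push 3
max flow = 50; residual-reachable set from 2 gives S-side
cut edges (S→T): {(3,10), (3,14), (7,10), (11,14), (12,10)} total cap 50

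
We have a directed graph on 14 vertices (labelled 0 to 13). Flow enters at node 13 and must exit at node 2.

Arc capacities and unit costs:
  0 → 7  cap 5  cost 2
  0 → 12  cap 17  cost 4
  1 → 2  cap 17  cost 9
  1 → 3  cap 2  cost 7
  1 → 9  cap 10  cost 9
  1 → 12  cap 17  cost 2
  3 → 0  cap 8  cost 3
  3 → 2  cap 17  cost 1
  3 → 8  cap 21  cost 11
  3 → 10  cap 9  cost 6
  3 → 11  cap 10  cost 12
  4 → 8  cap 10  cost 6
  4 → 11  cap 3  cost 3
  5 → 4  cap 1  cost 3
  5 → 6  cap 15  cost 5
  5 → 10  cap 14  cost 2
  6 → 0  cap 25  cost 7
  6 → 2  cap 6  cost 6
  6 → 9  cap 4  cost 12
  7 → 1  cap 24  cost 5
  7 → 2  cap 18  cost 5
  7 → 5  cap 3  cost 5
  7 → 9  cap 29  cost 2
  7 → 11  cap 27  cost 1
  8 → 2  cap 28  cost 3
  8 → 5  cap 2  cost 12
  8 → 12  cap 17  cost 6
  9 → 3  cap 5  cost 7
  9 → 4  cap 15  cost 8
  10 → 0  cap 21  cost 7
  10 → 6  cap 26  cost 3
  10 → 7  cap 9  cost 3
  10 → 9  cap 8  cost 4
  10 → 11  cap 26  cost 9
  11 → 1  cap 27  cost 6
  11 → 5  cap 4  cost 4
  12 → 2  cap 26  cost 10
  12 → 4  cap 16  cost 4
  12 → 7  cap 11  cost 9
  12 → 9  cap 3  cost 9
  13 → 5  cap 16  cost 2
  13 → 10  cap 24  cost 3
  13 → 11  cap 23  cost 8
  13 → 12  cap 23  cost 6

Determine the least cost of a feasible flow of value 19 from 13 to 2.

shortest-cost path #1: 13→10→7→2 push 9 @ unit cost 11 (adds 99)
shortest-cost path #2: 13→10→6→2 push 6 @ unit cost 12 (adds 72)
shortest-cost path #3: 13→5→4→8→2 push 1 @ unit cost 14 (adds 14)
shortest-cost path #4: 13→10→9→3→2 push 3 @ unit cost 15 (adds 45)
total cost = 230

Minimum cost for 19 units: 230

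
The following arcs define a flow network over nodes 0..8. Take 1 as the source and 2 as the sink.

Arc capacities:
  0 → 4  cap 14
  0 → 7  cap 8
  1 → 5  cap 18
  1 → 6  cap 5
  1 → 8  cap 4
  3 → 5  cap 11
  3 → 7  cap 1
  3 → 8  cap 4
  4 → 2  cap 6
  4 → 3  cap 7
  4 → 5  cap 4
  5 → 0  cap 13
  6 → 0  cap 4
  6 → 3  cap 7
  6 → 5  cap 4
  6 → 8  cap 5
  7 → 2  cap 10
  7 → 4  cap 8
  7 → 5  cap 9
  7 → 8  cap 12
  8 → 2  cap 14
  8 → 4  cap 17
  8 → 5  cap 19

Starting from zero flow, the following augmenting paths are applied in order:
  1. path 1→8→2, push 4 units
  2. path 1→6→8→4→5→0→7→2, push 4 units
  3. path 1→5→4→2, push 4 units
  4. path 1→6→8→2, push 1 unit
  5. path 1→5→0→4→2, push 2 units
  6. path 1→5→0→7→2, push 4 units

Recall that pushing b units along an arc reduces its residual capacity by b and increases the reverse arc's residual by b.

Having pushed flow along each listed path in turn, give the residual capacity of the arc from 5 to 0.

after path 1 (1→8→2, push 4): res(5,0)=13
after path 2 (1→6→8→4→5→0→7→2, push 4): res(5,0)=9
after path 3 (1→5→4→2, push 4): res(5,0)=9
after path 4 (1→6→8→2, push 1): res(5,0)=9
after path 5 (1→5→0→4→2, push 2): res(5,0)=7
after path 6 (1→5→0→7→2, push 4): res(5,0)=3

Residual capacity of (5,0): 3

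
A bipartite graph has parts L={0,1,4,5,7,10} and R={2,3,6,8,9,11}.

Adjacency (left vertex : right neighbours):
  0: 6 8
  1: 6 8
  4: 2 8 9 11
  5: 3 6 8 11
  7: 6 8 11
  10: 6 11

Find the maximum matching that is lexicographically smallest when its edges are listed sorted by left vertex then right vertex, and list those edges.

|M| = 5 (so the lex-smallest maximum matching has 5 edges)
process left vertices in ascending order; for each, take the smallest-labelled available neighbour that still permits 5 edges overall, or leave it unmatched if none does
lex-smallest matching: {0-6, 1-8, 4-2, 5-3, 7-11}

Lex-smallest maximum matching: {(0,6), (1,8), (4,2), (5,3), (7,11)}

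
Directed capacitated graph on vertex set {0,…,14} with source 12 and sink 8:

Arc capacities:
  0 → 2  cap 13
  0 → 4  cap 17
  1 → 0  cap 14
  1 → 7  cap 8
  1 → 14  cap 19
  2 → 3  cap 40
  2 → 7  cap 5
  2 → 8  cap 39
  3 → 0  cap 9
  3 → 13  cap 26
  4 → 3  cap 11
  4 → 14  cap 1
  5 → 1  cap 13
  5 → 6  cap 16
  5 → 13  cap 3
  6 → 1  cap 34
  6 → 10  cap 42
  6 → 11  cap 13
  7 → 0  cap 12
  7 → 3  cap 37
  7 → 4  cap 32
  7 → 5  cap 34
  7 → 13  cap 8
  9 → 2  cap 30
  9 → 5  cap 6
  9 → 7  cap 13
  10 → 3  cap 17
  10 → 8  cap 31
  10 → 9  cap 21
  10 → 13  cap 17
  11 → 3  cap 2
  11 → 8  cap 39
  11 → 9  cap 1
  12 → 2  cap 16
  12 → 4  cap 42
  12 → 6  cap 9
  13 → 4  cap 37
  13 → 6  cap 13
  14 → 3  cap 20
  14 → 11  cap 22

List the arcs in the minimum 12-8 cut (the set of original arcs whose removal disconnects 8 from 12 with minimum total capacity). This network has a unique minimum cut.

Min-cut arcs: {(4,3), (4,14), (12,2), (12,6)} (total capacity 37)

augment #1: 12→2→8 push 16
augment #2: 12→6→10→8 push 9
augment #3: 12→4→14→11→8 push 1
augment #4: 12→4→3→0→2→8 push 9
augment #5: 12→4→3→13→6→10→8 push 2
max flow = 37; residual-reachable set from 12 gives S-side
cut edges (S→T): {(4,3), (4,14), (12,2), (12,6)} total cap 37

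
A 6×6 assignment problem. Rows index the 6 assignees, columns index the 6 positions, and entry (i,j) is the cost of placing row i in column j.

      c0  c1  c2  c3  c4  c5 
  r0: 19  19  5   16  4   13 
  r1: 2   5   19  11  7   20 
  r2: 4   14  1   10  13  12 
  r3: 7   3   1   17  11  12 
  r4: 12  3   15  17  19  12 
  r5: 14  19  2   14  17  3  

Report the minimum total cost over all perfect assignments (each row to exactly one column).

Minimum assignment cost: 23

optimal assignment: row0→col4 (cost 4), row1→col0 (cost 2), row2→col3 (cost 10), row3→col2 (cost 1), row4→col1 (cost 3), row5→col5 (cost 3)
total = 4 + 2 + 10 + 1 + 3 + 3 = 23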